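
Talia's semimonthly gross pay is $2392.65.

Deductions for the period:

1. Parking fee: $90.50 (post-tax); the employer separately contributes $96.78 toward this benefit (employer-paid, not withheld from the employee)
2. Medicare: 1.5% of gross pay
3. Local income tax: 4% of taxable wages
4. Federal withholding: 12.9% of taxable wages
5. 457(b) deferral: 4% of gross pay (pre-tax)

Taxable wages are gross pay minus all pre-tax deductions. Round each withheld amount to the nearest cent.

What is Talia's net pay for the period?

$1782.36

457(b) deferral: $2392.65 × 0.04 = $95.71
Taxable wages = $2392.65 − $95.71 = $2296.94
Federal withholding: $2296.94 × 0.129 = $296.31
Local income tax: $2296.94 × 0.04 = $91.88
Medicare: $2392.65 × 0.015 = $35.89
Parking fee: $90.50
(Employer's $96.78 toward parking fee is not withheld from the employee.)
Total deductions = $95.71 + $296.31 + $91.88 + $35.89 + $90.50 = $610.29
Net pay = $2392.65 − $610.29 = $1782.36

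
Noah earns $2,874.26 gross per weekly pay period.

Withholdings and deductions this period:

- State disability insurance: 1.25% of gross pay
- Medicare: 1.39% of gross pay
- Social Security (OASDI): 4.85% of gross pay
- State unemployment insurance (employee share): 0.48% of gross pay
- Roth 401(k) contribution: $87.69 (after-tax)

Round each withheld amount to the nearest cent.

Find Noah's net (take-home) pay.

State disability insurance: $2,874.26 × 0.0125 = $35.93
Medicare: $2,874.26 × 0.0139 = $39.95
State unemployment insurance (employee share): $2,874.26 × 0.0048 = $13.80
Social Security (OASDI): $2,874.26 × 0.0485 = $139.40
Roth 401(k) contribution: $87.69
Total deductions = $35.93 + $39.95 + $13.80 + $139.40 + $87.69 = $316.77
Net pay = $2,874.26 − $316.77 = $2,557.49

$2,557.49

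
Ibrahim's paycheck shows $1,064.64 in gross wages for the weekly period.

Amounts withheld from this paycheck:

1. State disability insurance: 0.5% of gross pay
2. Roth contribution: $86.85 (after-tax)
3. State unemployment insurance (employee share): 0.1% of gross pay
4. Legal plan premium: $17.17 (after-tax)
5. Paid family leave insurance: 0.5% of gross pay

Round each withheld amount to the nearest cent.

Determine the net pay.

$948.92

Paid family leave insurance: $1,064.64 × 0.005 = $5.32
State unemployment insurance (employee share): $1,064.64 × 0.001 = $1.06
State disability insurance: $1,064.64 × 0.005 = $5.32
Legal plan premium: $17.17
Roth contribution: $86.85
Total deductions = $5.32 + $1.06 + $5.32 + $17.17 + $86.85 = $115.72
Net pay = $1,064.64 − $115.72 = $948.92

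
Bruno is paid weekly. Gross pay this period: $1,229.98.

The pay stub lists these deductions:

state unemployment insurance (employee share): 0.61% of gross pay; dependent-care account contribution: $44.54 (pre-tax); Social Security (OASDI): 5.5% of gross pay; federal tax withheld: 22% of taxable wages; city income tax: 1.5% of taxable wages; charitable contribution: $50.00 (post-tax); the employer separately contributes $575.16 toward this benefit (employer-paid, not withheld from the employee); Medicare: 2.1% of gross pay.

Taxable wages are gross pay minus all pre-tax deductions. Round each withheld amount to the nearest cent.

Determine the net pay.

$755.88

Dependent-care account contribution: $44.54
Taxable wages = $1,229.98 − $44.54 = $1,185.44
City income tax: $1,185.44 × 0.015 = $17.78
Federal tax withheld: $1,185.44 × 0.22 = $260.80
Social Security (OASDI): $1,229.98 × 0.055 = $67.65
Medicare: $1,229.98 × 0.021 = $25.83
State unemployment insurance (employee share): $1,229.98 × 0.0061 = $7.50
Charitable contribution: $50.00
(Employer's $575.16 toward charitable contribution is not withheld from the employee.)
Total deductions = $44.54 + $17.78 + $260.80 + $67.65 + $25.83 + $7.50 + $50.00 = $474.10
Net pay = $1,229.98 − $474.10 = $755.88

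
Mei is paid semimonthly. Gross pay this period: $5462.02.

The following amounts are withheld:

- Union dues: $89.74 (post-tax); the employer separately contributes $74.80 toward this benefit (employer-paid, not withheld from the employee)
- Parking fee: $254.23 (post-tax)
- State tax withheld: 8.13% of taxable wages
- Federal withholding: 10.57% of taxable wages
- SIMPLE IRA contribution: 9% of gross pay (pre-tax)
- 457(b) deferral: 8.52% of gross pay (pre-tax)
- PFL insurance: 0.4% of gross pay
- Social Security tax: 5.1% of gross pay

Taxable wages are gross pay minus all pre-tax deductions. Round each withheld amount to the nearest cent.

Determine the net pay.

$3018.25

457(b) deferral: $5462.02 × 0.0852 = $465.36
SIMPLE IRA contribution: $5462.02 × 0.09 = $491.58
Pre-tax total = $465.36 + $491.58 = $956.94
Taxable wages = $5462.02 − $956.94 = $4505.08
State tax withheld: $4505.08 × 0.0813 = $366.26
Federal withholding: $4505.08 × 0.1057 = $476.19
PFL insurance: $5462.02 × 0.004 = $21.85
Social Security tax: $5462.02 × 0.051 = $278.56
Parking fee: $254.23
Union dues: $89.74
(Employer's $74.80 toward union dues is not withheld from the employee.)
Total deductions = $465.36 + $491.58 + $366.26 + $476.19 + $21.85 + $278.56 + $254.23 + $89.74 = $2443.77
Net pay = $5462.02 − $2443.77 = $3018.25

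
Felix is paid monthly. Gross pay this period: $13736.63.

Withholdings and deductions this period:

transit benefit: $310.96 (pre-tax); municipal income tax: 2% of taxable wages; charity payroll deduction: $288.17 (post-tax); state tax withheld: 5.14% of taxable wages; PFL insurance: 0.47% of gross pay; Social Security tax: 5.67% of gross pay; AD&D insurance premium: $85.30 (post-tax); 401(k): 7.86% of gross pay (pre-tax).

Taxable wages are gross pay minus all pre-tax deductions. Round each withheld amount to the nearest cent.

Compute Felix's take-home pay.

401(k): $13736.63 × 0.0786 = $1079.70
Transit benefit: $310.96
Pre-tax total = $1079.70 + $310.96 = $1390.66
Taxable wages = $13736.63 − $1390.66 = $12345.97
State tax withheld: $12345.97 × 0.0514 = $634.58
Municipal income tax: $12345.97 × 0.02 = $246.92
Social Security tax: $13736.63 × 0.0567 = $778.87
PFL insurance: $13736.63 × 0.0047 = $64.56
AD&D insurance premium: $85.30
Charity payroll deduction: $288.17
Total deductions = $1079.70 + $310.96 + $634.58 + $246.92 + $778.87 + $64.56 + $85.30 + $288.17 = $3489.06
Net pay = $13736.63 − $3489.06 = $10247.57

$10247.57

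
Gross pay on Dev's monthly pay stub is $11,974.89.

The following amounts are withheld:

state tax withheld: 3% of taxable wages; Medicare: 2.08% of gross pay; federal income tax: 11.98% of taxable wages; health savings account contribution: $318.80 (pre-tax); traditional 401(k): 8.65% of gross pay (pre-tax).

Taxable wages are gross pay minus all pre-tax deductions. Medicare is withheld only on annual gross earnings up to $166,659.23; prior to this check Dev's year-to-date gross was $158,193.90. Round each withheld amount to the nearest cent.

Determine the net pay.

$8,853.26

Traditional 401(k): $11,974.89 × 0.0865 = $1,035.83
Health savings account contribution: $318.80
Pre-tax total = $1,035.83 + $318.80 = $1,354.63
Taxable wages = $11,974.89 − $1,354.63 = $10,620.26
State tax withheld: $10,620.26 × 0.03 = $318.61
Federal income tax: $10,620.26 × 0.1198 = $1,272.31
Medicare: only $166,659.23 − $158,193.90 = $8,465.33 of this check is subject → $8,465.33 × 0.0208 = $176.08
Total deductions = $1,035.83 + $318.80 + $318.61 + $1,272.31 + $176.08 = $3,121.63
Net pay = $11,974.89 − $3,121.63 = $8,853.26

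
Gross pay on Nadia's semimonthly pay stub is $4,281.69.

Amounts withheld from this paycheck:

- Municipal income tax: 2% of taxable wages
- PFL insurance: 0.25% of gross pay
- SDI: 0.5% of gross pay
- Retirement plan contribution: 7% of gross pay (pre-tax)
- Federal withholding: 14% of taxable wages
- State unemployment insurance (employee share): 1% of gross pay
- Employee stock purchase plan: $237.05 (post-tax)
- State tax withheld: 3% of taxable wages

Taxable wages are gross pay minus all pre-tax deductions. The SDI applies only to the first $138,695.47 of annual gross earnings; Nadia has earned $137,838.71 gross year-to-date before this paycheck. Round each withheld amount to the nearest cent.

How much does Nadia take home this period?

Retirement plan contribution: $4,281.69 × 0.07 = $299.72
Taxable wages = $4,281.69 − $299.72 = $3,981.97
Municipal income tax: $3,981.97 × 0.02 = $79.64
Federal withholding: $3,981.97 × 0.14 = $557.48
State tax withheld: $3,981.97 × 0.03 = $119.46
PFL insurance: $4,281.69 × 0.0025 = $10.70
SDI: only $138,695.47 − $137,838.71 = $856.76 of this check is subject → $856.76 × 0.005 = $4.28
State unemployment insurance (employee share): $4,281.69 × 0.01 = $42.82
Employee stock purchase plan: $237.05
Total deductions = $299.72 + $79.64 + $557.48 + $119.46 + $10.70 + $4.28 + $42.82 + $237.05 = $1,351.15
Net pay = $4,281.69 − $1,351.15 = $2,930.54

$2,930.54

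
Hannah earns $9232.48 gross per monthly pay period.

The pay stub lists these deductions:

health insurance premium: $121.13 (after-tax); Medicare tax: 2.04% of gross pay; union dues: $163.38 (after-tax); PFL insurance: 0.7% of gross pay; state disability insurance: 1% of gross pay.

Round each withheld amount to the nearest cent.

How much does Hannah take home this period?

$8602.68

Medicare tax: $9232.48 × 0.0204 = $188.34
State disability insurance: $9232.48 × 0.01 = $92.32
PFL insurance: $9232.48 × 0.007 = $64.63
Health insurance premium: $121.13
Union dues: $163.38
Total deductions = $188.34 + $92.32 + $64.63 + $121.13 + $163.38 = $629.80
Net pay = $9232.48 − $629.80 = $8602.68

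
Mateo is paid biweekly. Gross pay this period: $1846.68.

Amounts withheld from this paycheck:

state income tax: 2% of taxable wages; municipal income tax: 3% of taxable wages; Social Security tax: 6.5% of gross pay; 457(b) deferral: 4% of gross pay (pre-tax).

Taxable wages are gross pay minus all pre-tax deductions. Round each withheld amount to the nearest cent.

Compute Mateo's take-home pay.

457(b) deferral: $1846.68 × 0.04 = $73.87
Taxable wages = $1846.68 − $73.87 = $1772.81
State income tax: $1772.81 × 0.02 = $35.46
Municipal income tax: $1772.81 × 0.03 = $53.18
Social Security tax: $1846.68 × 0.065 = $120.03
Total deductions = $73.87 + $35.46 + $53.18 + $120.03 = $282.54
Net pay = $1846.68 − $282.54 = $1564.14

$1564.14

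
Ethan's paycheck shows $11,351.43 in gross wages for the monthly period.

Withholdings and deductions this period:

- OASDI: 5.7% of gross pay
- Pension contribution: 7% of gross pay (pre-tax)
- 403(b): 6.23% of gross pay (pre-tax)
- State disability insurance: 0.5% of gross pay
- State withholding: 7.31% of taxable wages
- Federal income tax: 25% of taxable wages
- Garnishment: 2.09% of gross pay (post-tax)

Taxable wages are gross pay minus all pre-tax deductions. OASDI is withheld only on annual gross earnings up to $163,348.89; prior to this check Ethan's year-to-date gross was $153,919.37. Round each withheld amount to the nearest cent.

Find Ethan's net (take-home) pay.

$5,835.74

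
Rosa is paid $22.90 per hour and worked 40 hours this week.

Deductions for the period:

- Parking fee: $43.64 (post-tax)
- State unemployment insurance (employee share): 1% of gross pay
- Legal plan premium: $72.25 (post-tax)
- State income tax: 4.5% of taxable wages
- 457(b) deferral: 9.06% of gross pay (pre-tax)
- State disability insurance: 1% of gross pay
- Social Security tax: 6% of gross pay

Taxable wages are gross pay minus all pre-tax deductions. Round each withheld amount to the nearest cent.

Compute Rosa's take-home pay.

Gross pay: 40 × $22.90 = $916.00
457(b) deferral: $916.00 × 0.0906 = $82.99
Taxable wages = $916.00 − $82.99 = $833.01
State income tax: $833.01 × 0.045 = $37.49
State disability insurance: $916.00 × 0.01 = $9.16
State unemployment insurance (employee share): $916.00 × 0.01 = $9.16
Social Security tax: $916.00 × 0.06 = $54.96
Parking fee: $43.64
Legal plan premium: $72.25
Total deductions = $82.99 + $37.49 + $9.16 + $9.16 + $54.96 + $43.64 + $72.25 = $309.65
Net pay = $916.00 − $309.65 = $606.35

$606.35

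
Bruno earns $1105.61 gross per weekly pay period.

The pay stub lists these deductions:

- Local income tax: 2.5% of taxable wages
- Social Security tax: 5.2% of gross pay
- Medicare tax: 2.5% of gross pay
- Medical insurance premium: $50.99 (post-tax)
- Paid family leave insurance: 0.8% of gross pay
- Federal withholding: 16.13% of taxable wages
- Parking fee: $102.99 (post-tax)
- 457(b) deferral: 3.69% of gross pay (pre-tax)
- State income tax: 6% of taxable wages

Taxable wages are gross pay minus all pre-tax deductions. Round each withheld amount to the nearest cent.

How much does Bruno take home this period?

457(b) deferral: $1105.61 × 0.0369 = $40.80
Taxable wages = $1105.61 − $40.80 = $1064.81
Federal withholding: $1064.81 × 0.1613 = $171.75
State income tax: $1064.81 × 0.06 = $63.89
Local income tax: $1064.81 × 0.025 = $26.62
Medicare tax: $1105.61 × 0.025 = $27.64
Social Security tax: $1105.61 × 0.052 = $57.49
Paid family leave insurance: $1105.61 × 0.008 = $8.84
Parking fee: $102.99
Medical insurance premium: $50.99
Total deductions = $40.80 + $171.75 + $63.89 + $26.62 + $27.64 + $57.49 + $8.84 + $102.99 + $50.99 = $551.01
Net pay = $1105.61 − $551.01 = $554.60

$554.60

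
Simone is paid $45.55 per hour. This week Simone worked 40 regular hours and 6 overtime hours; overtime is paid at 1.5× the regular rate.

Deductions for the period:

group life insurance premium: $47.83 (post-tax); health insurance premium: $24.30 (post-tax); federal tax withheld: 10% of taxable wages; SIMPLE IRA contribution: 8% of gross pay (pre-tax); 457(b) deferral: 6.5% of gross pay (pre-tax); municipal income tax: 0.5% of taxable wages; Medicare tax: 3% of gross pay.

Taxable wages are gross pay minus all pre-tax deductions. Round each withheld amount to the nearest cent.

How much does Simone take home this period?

$1568.85

Regular pay: 40 × $45.55 = $1822.00
Overtime pay: 6 × $45.55 × 1.5 = $409.95
Gross pay = $1822.00 + $409.95 = $2231.95
457(b) deferral: $2231.95 × 0.065 = $145.08
SIMPLE IRA contribution: $2231.95 × 0.08 = $178.56
Pre-tax total = $145.08 + $178.56 = $323.64
Taxable wages = $2231.95 − $323.64 = $1908.31
Municipal income tax: $1908.31 × 0.005 = $9.54
Federal tax withheld: $1908.31 × 0.1 = $190.83
Medicare tax: $2231.95 × 0.03 = $66.96
Health insurance premium: $24.30
Group life insurance premium: $47.83
Total deductions = $145.08 + $178.56 + $9.54 + $190.83 + $66.96 + $24.30 + $47.83 = $663.10
Net pay = $2231.95 − $663.10 = $1568.85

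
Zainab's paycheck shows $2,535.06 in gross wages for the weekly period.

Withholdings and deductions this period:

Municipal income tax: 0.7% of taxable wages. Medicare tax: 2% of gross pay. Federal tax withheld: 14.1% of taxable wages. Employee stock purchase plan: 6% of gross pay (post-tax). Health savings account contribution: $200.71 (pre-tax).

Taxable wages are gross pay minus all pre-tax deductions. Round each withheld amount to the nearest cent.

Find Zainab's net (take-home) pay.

$1,786.07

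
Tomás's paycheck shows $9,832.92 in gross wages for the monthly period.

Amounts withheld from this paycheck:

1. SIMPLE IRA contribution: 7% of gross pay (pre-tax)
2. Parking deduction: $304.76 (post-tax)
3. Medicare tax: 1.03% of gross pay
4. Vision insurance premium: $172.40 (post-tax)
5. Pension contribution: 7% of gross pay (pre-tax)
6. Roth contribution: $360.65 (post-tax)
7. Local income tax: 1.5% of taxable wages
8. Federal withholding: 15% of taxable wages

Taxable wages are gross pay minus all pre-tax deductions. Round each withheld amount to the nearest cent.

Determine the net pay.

SIMPLE IRA contribution: $9,832.92 × 0.07 = $688.30
Pension contribution: $9,832.92 × 0.07 = $688.30
Pre-tax total = $688.30 + $688.30 = $1,376.60
Taxable wages = $9,832.92 − $1,376.60 = $8,456.32
Federal withholding: $8,456.32 × 0.15 = $1,268.45
Local income tax: $8,456.32 × 0.015 = $126.84
Medicare tax: $9,832.92 × 0.0103 = $101.28
Roth contribution: $360.65
Vision insurance premium: $172.40
Parking deduction: $304.76
Total deductions = $688.30 + $688.30 + $1,268.45 + $126.84 + $101.28 + $360.65 + $172.40 + $304.76 = $3,710.98
Net pay = $9,832.92 − $3,710.98 = $6,121.94

$6,121.94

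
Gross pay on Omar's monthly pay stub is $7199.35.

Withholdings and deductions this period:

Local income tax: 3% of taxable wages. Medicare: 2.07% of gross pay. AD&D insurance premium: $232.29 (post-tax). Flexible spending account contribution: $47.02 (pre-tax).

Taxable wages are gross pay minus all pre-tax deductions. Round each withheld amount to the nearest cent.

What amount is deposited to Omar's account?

$6556.44

Flexible spending account contribution: $47.02
Taxable wages = $7199.35 − $47.02 = $7152.33
Local income tax: $7152.33 × 0.03 = $214.57
Medicare: $7199.35 × 0.0207 = $149.03
AD&D insurance premium: $232.29
Total deductions = $47.02 + $214.57 + $149.03 + $232.29 = $642.91
Net pay = $7199.35 − $642.91 = $6556.44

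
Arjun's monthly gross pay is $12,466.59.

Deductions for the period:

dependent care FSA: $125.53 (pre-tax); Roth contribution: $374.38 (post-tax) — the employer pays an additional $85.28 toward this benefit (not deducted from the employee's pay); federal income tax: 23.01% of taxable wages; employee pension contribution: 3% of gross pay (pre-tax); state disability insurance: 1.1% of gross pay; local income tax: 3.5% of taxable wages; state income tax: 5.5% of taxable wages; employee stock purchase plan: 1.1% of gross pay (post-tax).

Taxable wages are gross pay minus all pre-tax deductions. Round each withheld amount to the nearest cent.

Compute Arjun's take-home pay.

Dependent care FSA: $125.53
Employee pension contribution: $12,466.59 × 0.03 = $374.00
Pre-tax total = $125.53 + $374.00 = $499.53
Taxable wages = $12,466.59 − $499.53 = $11,967.06
Federal income tax: $11,967.06 × 0.2301 = $2,753.62
Local income tax: $11,967.06 × 0.035 = $418.85
State income tax: $11,967.06 × 0.055 = $658.19
State disability insurance: $12,466.59 × 0.011 = $137.13
Employee stock purchase plan: $12,466.59 × 0.011 = $137.13
Roth contribution: $374.38
(Employer's $85.28 toward Roth contribution is not withheld from the employee.)
Total deductions = $125.53 + $374.00 + $2,753.62 + $418.85 + $658.19 + $137.13 + $137.13 + $374.38 = $4,978.83
Net pay = $12,466.59 − $4,978.83 = $7,487.76

$7,487.76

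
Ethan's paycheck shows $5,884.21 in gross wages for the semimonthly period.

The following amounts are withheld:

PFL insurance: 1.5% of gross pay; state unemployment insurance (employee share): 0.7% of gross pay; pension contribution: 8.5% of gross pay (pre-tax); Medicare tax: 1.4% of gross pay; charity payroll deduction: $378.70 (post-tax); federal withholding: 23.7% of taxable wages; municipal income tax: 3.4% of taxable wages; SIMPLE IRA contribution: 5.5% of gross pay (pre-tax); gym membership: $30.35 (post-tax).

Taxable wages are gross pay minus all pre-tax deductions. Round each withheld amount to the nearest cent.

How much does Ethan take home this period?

SIMPLE IRA contribution: $5,884.21 × 0.055 = $323.63
Pension contribution: $5,884.21 × 0.085 = $500.16
Pre-tax total = $323.63 + $500.16 = $823.79
Taxable wages = $5,884.21 − $823.79 = $5,060.42
Federal withholding: $5,060.42 × 0.237 = $1,199.32
Municipal income tax: $5,060.42 × 0.034 = $172.05
Medicare tax: $5,884.21 × 0.014 = $82.38
State unemployment insurance (employee share): $5,884.21 × 0.007 = $41.19
PFL insurance: $5,884.21 × 0.015 = $88.26
Gym membership: $30.35
Charity payroll deduction: $378.70
Total deductions = $323.63 + $500.16 + $1,199.32 + $172.05 + $82.38 + $41.19 + $88.26 + $30.35 + $378.70 = $2,816.04
Net pay = $5,884.21 − $2,816.04 = $3,068.17

$3,068.17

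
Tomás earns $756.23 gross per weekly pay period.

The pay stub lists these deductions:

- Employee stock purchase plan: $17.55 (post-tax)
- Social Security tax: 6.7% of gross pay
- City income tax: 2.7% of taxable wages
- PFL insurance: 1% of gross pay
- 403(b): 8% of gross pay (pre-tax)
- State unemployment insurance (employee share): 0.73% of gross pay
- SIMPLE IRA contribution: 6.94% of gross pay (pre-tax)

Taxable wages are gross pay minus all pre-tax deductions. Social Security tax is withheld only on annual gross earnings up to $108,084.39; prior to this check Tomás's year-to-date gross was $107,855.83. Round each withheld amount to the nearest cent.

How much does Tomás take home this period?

403(b): $756.23 × 0.08 = $60.50
SIMPLE IRA contribution: $756.23 × 0.0694 = $52.48
Pre-tax total = $60.50 + $52.48 = $112.98
Taxable wages = $756.23 − $112.98 = $643.25
City income tax: $643.25 × 0.027 = $17.37
State unemployment insurance (employee share): $756.23 × 0.0073 = $5.52
Social Security tax: only $108,084.39 − $107,855.83 = $228.56 of this check is subject → $228.56 × 0.067 = $15.31
PFL insurance: $756.23 × 0.01 = $7.56
Employee stock purchase plan: $17.55
Total deductions = $60.50 + $52.48 + $17.37 + $5.52 + $15.31 + $7.56 + $17.55 = $176.29
Net pay = $756.23 − $176.29 = $579.94

$579.94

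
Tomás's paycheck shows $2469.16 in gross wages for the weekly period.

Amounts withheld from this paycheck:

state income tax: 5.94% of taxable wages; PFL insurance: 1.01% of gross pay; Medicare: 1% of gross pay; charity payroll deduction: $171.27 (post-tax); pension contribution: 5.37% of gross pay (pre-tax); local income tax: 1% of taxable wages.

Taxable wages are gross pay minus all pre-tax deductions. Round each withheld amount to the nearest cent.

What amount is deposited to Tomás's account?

Pension contribution: $2469.16 × 0.0537 = $132.59
Taxable wages = $2469.16 − $132.59 = $2336.57
State income tax: $2336.57 × 0.0594 = $138.79
Local income tax: $2336.57 × 0.01 = $23.37
PFL insurance: $2469.16 × 0.0101 = $24.94
Medicare: $2469.16 × 0.01 = $24.69
Charity payroll deduction: $171.27
Total deductions = $132.59 + $138.79 + $23.37 + $24.94 + $24.69 + $171.27 = $515.65
Net pay = $2469.16 − $515.65 = $1953.51

$1953.51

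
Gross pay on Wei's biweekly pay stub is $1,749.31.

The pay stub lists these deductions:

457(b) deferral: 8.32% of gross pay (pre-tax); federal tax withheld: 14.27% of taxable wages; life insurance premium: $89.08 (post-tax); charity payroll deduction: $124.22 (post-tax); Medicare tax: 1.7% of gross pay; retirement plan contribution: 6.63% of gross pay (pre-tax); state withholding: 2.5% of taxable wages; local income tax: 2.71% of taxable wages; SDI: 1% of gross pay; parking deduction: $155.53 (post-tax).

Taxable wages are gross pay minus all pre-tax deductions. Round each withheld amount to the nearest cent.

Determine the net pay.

457(b) deferral: $1,749.31 × 0.0832 = $145.54
Retirement plan contribution: $1,749.31 × 0.0663 = $115.98
Pre-tax total = $145.54 + $115.98 = $261.52
Taxable wages = $1,749.31 − $261.52 = $1,487.79
State withholding: $1,487.79 × 0.025 = $37.19
Federal tax withheld: $1,487.79 × 0.1427 = $212.31
Local income tax: $1,487.79 × 0.0271 = $40.32
SDI: $1,749.31 × 0.01 = $17.49
Medicare tax: $1,749.31 × 0.017 = $29.74
Charity payroll deduction: $124.22
Life insurance premium: $89.08
Parking deduction: $155.53
Total deductions = $145.54 + $115.98 + $37.19 + $212.31 + $40.32 + $17.49 + $29.74 + $124.22 + $89.08 + $155.53 = $967.40
Net pay = $1,749.31 − $967.40 = $781.91

$781.91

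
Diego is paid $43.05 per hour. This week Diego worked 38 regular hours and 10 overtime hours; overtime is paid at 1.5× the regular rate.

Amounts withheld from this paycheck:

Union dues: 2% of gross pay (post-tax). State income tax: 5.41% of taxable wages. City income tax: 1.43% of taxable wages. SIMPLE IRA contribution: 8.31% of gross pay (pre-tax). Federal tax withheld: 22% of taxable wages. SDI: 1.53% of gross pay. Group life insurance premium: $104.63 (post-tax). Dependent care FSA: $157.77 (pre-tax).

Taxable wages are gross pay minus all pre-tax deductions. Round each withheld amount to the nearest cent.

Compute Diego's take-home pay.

Regular pay: 38 × $43.05 = $1635.90
Overtime pay: 10 × $43.05 × 1.5 = $645.75
Gross pay = $1635.90 + $645.75 = $2281.65
SIMPLE IRA contribution: $2281.65 × 0.0831 = $189.61
Dependent care FSA: $157.77
Pre-tax total = $189.61 + $157.77 = $347.38
Taxable wages = $2281.65 − $347.38 = $1934.27
Federal tax withheld: $1934.27 × 0.22 = $425.54
City income tax: $1934.27 × 0.0143 = $27.66
State income tax: $1934.27 × 0.0541 = $104.64
SDI: $2281.65 × 0.0153 = $34.91
Union dues: $2281.65 × 0.02 = $45.63
Group life insurance premium: $104.63
Total deductions = $189.61 + $157.77 + $425.54 + $27.66 + $104.64 + $34.91 + $45.63 + $104.63 = $1090.39
Net pay = $2281.65 − $1090.39 = $1191.26

$1191.26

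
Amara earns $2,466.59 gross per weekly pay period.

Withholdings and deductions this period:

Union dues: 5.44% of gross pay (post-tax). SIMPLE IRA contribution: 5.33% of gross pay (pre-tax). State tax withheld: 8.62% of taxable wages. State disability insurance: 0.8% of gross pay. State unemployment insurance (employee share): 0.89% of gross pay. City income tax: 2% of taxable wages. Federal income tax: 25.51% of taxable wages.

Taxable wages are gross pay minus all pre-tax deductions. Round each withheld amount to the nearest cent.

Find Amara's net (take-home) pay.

SIMPLE IRA contribution: $2,466.59 × 0.0533 = $131.47
Taxable wages = $2,466.59 − $131.47 = $2,335.12
City income tax: $2,335.12 × 0.02 = $46.70
Federal income tax: $2,335.12 × 0.2551 = $595.69
State tax withheld: $2,335.12 × 0.0862 = $201.29
State unemployment insurance (employee share): $2,466.59 × 0.0089 = $21.95
State disability insurance: $2,466.59 × 0.008 = $19.73
Union dues: $2,466.59 × 0.0544 = $134.18
Total deductions = $131.47 + $46.70 + $595.69 + $201.29 + $21.95 + $19.73 + $134.18 = $1,151.01
Net pay = $2,466.59 − $1,151.01 = $1,315.58

$1,315.58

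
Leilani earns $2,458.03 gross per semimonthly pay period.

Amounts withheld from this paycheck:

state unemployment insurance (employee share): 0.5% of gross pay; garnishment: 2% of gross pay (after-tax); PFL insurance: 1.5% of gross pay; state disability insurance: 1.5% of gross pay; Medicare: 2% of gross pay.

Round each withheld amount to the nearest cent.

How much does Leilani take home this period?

$2,273.68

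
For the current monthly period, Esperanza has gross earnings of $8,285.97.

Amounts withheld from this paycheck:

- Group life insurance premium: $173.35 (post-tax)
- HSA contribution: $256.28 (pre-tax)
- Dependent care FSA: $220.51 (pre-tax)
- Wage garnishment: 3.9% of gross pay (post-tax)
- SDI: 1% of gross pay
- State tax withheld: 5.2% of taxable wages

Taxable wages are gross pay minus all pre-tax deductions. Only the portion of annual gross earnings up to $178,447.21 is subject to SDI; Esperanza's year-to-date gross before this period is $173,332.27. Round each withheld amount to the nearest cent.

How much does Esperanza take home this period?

$6,855.45

HSA contribution: $256.28
Dependent care FSA: $220.51
Pre-tax total = $256.28 + $220.51 = $476.79
Taxable wages = $8,285.97 − $476.79 = $7,809.18
State tax withheld: $7,809.18 × 0.052 = $406.08
SDI: only $178,447.21 − $173,332.27 = $5,114.94 of this check is subject → $5,114.94 × 0.01 = $51.15
Group life insurance premium: $173.35
Wage garnishment: $8,285.97 × 0.039 = $323.15
Total deductions = $256.28 + $220.51 + $406.08 + $51.15 + $173.35 + $323.15 = $1,430.52
Net pay = $8,285.97 − $1,430.52 = $6,855.45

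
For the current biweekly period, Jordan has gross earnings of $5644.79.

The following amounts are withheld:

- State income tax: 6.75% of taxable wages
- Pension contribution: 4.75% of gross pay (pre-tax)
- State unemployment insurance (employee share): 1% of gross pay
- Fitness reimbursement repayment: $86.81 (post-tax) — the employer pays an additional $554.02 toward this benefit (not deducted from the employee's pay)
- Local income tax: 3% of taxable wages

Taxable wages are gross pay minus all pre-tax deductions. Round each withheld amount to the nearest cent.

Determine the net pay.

$4709.18

Pension contribution: $5644.79 × 0.0475 = $268.13
Taxable wages = $5644.79 − $268.13 = $5376.66
Local income tax: $5376.66 × 0.03 = $161.30
State income tax: $5376.66 × 0.0675 = $362.92
State unemployment insurance (employee share): $5644.79 × 0.01 = $56.45
Fitness reimbursement repayment: $86.81
(Employer's $554.02 toward fitness reimbursement repayment is not withheld from the employee.)
Total deductions = $268.13 + $161.30 + $362.92 + $56.45 + $86.81 = $935.61
Net pay = $5644.79 − $935.61 = $4709.18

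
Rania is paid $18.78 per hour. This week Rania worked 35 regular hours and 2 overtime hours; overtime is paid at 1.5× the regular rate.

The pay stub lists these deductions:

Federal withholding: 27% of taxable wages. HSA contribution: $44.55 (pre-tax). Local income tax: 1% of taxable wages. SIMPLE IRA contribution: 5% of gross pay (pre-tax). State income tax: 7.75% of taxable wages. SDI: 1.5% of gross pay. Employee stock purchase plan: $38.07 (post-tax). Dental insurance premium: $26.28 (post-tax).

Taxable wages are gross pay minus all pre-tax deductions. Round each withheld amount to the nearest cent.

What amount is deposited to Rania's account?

$331.92

Regular pay: 35 × $18.78 = $657.30
Overtime pay: 2 × $18.78 × 1.5 = $56.34
Gross pay = $657.30 + $56.34 = $713.64
HSA contribution: $44.55
SIMPLE IRA contribution: $713.64 × 0.05 = $35.68
Pre-tax total = $44.55 + $35.68 = $80.23
Taxable wages = $713.64 − $80.23 = $633.41
Federal withholding: $633.41 × 0.27 = $171.02
State income tax: $633.41 × 0.0775 = $49.09
Local income tax: $633.41 × 0.01 = $6.33
SDI: $713.64 × 0.015 = $10.70
Dental insurance premium: $26.28
Employee stock purchase plan: $38.07
Total deductions = $44.55 + $35.68 + $171.02 + $49.09 + $6.33 + $10.70 + $26.28 + $38.07 = $381.72
Net pay = $713.64 − $381.72 = $331.92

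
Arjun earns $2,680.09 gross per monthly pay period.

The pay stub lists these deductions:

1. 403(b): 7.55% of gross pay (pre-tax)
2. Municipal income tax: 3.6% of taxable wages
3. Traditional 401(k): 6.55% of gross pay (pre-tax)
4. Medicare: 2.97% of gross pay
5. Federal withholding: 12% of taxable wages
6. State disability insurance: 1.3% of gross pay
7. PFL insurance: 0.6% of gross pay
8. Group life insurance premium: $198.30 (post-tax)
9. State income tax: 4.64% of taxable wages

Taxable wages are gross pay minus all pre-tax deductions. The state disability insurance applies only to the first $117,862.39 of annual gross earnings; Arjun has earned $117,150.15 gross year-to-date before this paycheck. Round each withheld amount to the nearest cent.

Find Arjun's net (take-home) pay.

403(b): $2,680.09 × 0.0755 = $202.35
Traditional 401(k): $2,680.09 × 0.0655 = $175.55
Pre-tax total = $202.35 + $175.55 = $377.90
Taxable wages = $2,680.09 − $377.90 = $2,302.19
Federal withholding: $2,302.19 × 0.12 = $276.26
State income tax: $2,302.19 × 0.0464 = $106.82
Municipal income tax: $2,302.19 × 0.036 = $82.88
Medicare: $2,680.09 × 0.0297 = $79.60
PFL insurance: $2,680.09 × 0.006 = $16.08
State disability insurance: only $117,862.39 − $117,150.15 = $712.24 of this check is subject → $712.24 × 0.013 = $9.26
Group life insurance premium: $198.30
Total deductions = $202.35 + $175.55 + $276.26 + $106.82 + $82.88 + $79.60 + $16.08 + $9.26 + $198.30 = $1,147.10
Net pay = $2,680.09 − $1,147.10 = $1,532.99

$1,532.99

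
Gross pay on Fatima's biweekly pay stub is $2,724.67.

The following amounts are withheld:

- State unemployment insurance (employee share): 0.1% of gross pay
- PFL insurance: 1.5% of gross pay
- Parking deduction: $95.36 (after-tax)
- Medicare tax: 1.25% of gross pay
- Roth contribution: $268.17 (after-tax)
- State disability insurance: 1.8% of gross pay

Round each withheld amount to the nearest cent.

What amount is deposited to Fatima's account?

$2,234.45

State unemployment insurance (employee share): $2,724.67 × 0.001 = $2.72
State disability insurance: $2,724.67 × 0.018 = $49.04
Medicare tax: $2,724.67 × 0.0125 = $34.06
PFL insurance: $2,724.67 × 0.015 = $40.87
Parking deduction: $95.36
Roth contribution: $268.17
Total deductions = $2.72 + $49.04 + $34.06 + $40.87 + $95.36 + $268.17 = $490.22
Net pay = $2,724.67 − $490.22 = $2,234.45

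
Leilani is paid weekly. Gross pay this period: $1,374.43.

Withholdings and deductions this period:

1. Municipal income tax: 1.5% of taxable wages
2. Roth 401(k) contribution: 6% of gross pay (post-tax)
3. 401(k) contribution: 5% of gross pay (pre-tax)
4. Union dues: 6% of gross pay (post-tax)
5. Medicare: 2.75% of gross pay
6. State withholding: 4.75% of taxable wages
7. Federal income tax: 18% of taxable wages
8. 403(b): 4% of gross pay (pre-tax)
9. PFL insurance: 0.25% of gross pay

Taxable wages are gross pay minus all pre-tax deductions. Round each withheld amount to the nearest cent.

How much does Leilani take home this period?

$741.25

401(k) contribution: $1,374.43 × 0.05 = $68.72
403(b): $1,374.43 × 0.04 = $54.98
Pre-tax total = $68.72 + $54.98 = $123.70
Taxable wages = $1,374.43 − $123.70 = $1,250.73
Federal income tax: $1,250.73 × 0.18 = $225.13
State withholding: $1,250.73 × 0.0475 = $59.41
Municipal income tax: $1,250.73 × 0.015 = $18.76
PFL insurance: $1,374.43 × 0.0025 = $3.44
Medicare: $1,374.43 × 0.0275 = $37.80
Union dues: $1,374.43 × 0.06 = $82.47
Roth 401(k) contribution: $1,374.43 × 0.06 = $82.47
Total deductions = $68.72 + $54.98 + $225.13 + $59.41 + $18.76 + $3.44 + $37.80 + $82.47 + $82.47 = $633.18
Net pay = $1,374.43 − $633.18 = $741.25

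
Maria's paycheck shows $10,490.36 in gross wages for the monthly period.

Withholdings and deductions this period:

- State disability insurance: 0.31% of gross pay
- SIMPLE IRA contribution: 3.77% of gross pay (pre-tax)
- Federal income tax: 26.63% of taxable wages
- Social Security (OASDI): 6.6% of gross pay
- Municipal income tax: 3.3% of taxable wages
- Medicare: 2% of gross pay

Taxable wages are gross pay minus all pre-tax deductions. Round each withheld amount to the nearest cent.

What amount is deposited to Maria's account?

SIMPLE IRA contribution: $10,490.36 × 0.0377 = $395.49
Taxable wages = $10,490.36 − $395.49 = $10,094.87
Municipal income tax: $10,094.87 × 0.033 = $333.13
Federal income tax: $10,094.87 × 0.2663 = $2,688.26
Medicare: $10,490.36 × 0.02 = $209.81
State disability insurance: $10,490.36 × 0.0031 = $32.52
Social Security (OASDI): $10,490.36 × 0.066 = $692.36
Total deductions = $395.49 + $333.13 + $2,688.26 + $209.81 + $32.52 + $692.36 = $4,351.57
Net pay = $10,490.36 − $4,351.57 = $6,138.79

$6,138.79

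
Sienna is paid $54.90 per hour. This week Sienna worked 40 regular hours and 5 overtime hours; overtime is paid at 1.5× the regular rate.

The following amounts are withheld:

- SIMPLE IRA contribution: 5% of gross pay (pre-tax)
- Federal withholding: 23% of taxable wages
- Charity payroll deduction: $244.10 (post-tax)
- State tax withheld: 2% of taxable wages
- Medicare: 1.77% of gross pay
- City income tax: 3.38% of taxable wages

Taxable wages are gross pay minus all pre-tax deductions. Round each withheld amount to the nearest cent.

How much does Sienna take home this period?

$1484.03

Regular pay: 40 × $54.90 = $2196.00
Overtime pay: 5 × $54.90 × 1.5 = $411.75
Gross pay = $2196.00 + $411.75 = $2607.75
SIMPLE IRA contribution: $2607.75 × 0.05 = $130.39
Taxable wages = $2607.75 − $130.39 = $2477.36
Federal withholding: $2477.36 × 0.23 = $569.79
State tax withheld: $2477.36 × 0.02 = $49.55
City income tax: $2477.36 × 0.0338 = $83.73
Medicare: $2607.75 × 0.0177 = $46.16
Charity payroll deduction: $244.10
Total deductions = $130.39 + $569.79 + $49.55 + $83.73 + $46.16 + $244.10 = $1123.72
Net pay = $2607.75 − $1123.72 = $1484.03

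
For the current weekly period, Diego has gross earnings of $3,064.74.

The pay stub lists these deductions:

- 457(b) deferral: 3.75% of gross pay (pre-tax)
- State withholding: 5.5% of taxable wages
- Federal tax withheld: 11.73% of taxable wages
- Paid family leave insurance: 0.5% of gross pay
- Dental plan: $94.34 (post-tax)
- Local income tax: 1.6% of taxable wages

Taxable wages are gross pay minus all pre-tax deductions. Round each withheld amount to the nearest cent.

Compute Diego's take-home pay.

$2,284.70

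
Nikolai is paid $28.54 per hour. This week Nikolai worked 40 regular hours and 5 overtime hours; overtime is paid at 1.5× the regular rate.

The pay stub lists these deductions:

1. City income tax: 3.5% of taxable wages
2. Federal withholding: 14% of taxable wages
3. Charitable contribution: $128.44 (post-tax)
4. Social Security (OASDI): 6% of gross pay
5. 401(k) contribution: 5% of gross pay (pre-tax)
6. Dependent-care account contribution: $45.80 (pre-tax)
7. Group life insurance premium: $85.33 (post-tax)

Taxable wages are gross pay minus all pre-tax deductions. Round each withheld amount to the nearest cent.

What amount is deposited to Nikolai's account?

Regular pay: 40 × $28.54 = $1141.60
Overtime pay: 5 × $28.54 × 1.5 = $214.05
Gross pay = $1141.60 + $214.05 = $1355.65
Dependent-care account contribution: $45.80
401(k) contribution: $1355.65 × 0.05 = $67.78
Pre-tax total = $45.80 + $67.78 = $113.58
Taxable wages = $1355.65 − $113.58 = $1242.07
City income tax: $1242.07 × 0.035 = $43.47
Federal withholding: $1242.07 × 0.14 = $173.89
Social Security (OASDI): $1355.65 × 0.06 = $81.34
Charitable contribution: $128.44
Group life insurance premium: $85.33
Total deductions = $45.80 + $67.78 + $43.47 + $173.89 + $81.34 + $128.44 + $85.33 = $626.05
Net pay = $1355.65 − $626.05 = $729.60

$729.60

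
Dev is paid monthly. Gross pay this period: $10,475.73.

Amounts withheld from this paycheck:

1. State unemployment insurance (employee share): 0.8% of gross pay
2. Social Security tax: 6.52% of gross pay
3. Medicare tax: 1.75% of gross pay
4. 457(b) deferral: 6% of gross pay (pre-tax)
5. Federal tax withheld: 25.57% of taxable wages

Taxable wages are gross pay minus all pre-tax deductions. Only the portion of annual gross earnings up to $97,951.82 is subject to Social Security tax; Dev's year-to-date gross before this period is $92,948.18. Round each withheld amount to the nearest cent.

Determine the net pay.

457(b) deferral: $10,475.73 × 0.06 = $628.54
Taxable wages = $10,475.73 − $628.54 = $9,847.19
Federal tax withheld: $9,847.19 × 0.2557 = $2,517.93
State unemployment insurance (employee share): $10,475.73 × 0.008 = $83.81
Social Security tax: only $97,951.82 − $92,948.18 = $5,003.64 of this check is subject → $5,003.64 × 0.0652 = $326.24
Medicare tax: $10,475.73 × 0.0175 = $183.33
Total deductions = $628.54 + $2,517.93 + $83.81 + $326.24 + $183.33 = $3,739.85
Net pay = $10,475.73 − $3,739.85 = $6,735.88

$6,735.88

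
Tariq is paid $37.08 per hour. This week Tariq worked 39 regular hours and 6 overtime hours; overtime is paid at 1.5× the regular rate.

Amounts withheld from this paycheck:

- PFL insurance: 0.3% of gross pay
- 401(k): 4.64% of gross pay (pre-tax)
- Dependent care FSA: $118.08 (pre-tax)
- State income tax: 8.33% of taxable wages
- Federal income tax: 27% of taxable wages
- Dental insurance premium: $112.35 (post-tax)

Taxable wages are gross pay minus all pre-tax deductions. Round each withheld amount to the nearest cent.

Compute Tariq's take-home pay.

Regular pay: 39 × $37.08 = $1446.12
Overtime pay: 6 × $37.08 × 1.5 = $333.72
Gross pay = $1446.12 + $333.72 = $1779.84
Dependent care FSA: $118.08
401(k): $1779.84 × 0.0464 = $82.58
Pre-tax total = $118.08 + $82.58 = $200.66
Taxable wages = $1779.84 − $200.66 = $1579.18
State income tax: $1579.18 × 0.0833 = $131.55
Federal income tax: $1579.18 × 0.27 = $426.38
PFL insurance: $1779.84 × 0.003 = $5.34
Dental insurance premium: $112.35
Total deductions = $118.08 + $82.58 + $131.55 + $426.38 + $5.34 + $112.35 = $876.28
Net pay = $1779.84 − $876.28 = $903.56

$903.56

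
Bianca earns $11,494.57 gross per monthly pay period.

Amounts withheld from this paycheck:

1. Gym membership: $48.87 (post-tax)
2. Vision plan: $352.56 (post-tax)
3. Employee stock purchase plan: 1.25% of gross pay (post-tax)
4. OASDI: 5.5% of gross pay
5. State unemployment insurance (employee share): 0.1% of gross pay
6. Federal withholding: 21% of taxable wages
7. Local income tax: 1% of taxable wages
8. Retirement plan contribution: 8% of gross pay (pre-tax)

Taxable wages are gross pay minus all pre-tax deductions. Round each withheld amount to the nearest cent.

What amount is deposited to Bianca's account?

$7,059.70

Retirement plan contribution: $11,494.57 × 0.08 = $919.57
Taxable wages = $11,494.57 − $919.57 = $10,575.00
Local income tax: $10,575.00 × 0.01 = $105.75
Federal withholding: $10,575.00 × 0.21 = $2,220.75
State unemployment insurance (employee share): $11,494.57 × 0.001 = $11.49
OASDI: $11,494.57 × 0.055 = $632.20
Vision plan: $352.56
Gym membership: $48.87
Employee stock purchase plan: $11,494.57 × 0.0125 = $143.68
Total deductions = $919.57 + $105.75 + $2,220.75 + $11.49 + $632.20 + $352.56 + $48.87 + $143.68 = $4,434.87
Net pay = $11,494.57 − $4,434.87 = $7,059.70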